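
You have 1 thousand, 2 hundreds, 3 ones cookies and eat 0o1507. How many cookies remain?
Convert 1 thousand, 2 hundreds, 3 ones (place-value notation) → 1×1000 + 2×100 + 3 = 1203 (decimal)
Convert 0o1507 (octal) → 1×512 + 5×64 + 7 = 839 (decimal)
Compute 1203 - 839 = 364
364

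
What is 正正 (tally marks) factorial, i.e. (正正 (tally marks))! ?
Convert 正正 (tally marks) → 5 + 5 = 10 (decimal)
Compute 10! = 3628800
3628800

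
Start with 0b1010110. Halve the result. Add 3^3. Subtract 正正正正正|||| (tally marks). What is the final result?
Convert 0b1010110 (binary) → 64 + 16 + 4 + 2 = 86 (decimal)
Start: 86
86 ÷ 2 = 43
Convert 3^3 (power) → 27 (decimal)
43 + 27 = 70
Convert 正正正正正|||| (tally marks) → 5 + 5 + 5 + 5 + 5 + 4 = 29 (decimal)
70 - 29 = 41
41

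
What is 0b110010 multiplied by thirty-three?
Convert 0b110010 (binary) → 32 + 16 + 2 = 50 (decimal)
Convert thirty-three (English words) → 33 (decimal)
Compute 50 × 33 = 1650
1650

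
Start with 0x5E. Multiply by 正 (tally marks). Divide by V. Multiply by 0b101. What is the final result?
Convert 0x5E (hexadecimal) → 5×16 + 14 = 94 (decimal)
Start: 94
Convert 正 (tally marks) → 5 (decimal)
94 × 5 = 470
Convert V (Roman numeral) → 5 (decimal)
470 ÷ 5 = 94
Convert 0b101 (binary) → 4 + 1 = 5 (decimal)
94 × 5 = 470
470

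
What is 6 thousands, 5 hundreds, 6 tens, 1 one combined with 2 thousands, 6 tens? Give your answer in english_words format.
Convert 6 thousands, 5 hundreds, 6 tens, 1 one (place-value notation) → 6×1000 + 5×100 + 6×10 + 1 = 6561 (decimal)
Convert 2 thousands, 6 tens (place-value notation) → 2×1000 + 6×10 = 2060 (decimal)
Compute 6561 + 2060 = 8621
Convert 8621 (decimal) → 8621 = 8×1000 + 6×100 + 21 → eight thousand six hundred twenty-one (English words)
eight thousand six hundred twenty-one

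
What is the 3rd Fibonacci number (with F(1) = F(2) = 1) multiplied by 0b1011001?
Convert the 3rd Fibonacci number (with F(1) = F(2) = 1) (Fibonacci index) → 1, 1, 2 → 2 (decimal)
Convert 0b1011001 (binary) → 64 + 16 + 8 + 1 = 89 (decimal)
Compute 2 × 89 = 178
178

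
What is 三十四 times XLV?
Convert 三十四 (Chinese numeral) → 3×10 + 4 = 34 (decimal)
Convert XLV (Roman numeral) → 40 + 5 = 45 (decimal)
Compute 34 × 45 = 1530
1530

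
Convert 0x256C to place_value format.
Convert 0x256C (hexadecimal) → 2×4096 + 5×256 + 6×16 + 12 = 9580 (decimal)
Convert 9580 (decimal) → 9580 = 9×1000 + 5×100 + 8×10 → 9 thousands, 5 hundreds, 8 tens (place-value notation)
9 thousands, 5 hundreds, 8 tens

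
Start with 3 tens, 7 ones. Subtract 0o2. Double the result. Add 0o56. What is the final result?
Convert 3 tens, 7 ones (place-value notation) → 3×10 + 7 = 37 (decimal)
Start: 37
Convert 0o2 (octal) → 2 (decimal)
37 - 2 = 35
35 × 2 = 70
Convert 0o56 (octal) → 5×8 + 6 = 46 (decimal)
70 + 46 = 116
116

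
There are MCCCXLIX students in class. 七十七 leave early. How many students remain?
Convert MCCCXLIX (Roman numeral) → 1000 + 100 + 100 + 100 + 40 + 9 = 1349 (decimal)
Convert 七十七 (Chinese numeral) → 7×10 + 7 = 77 (decimal)
Compute 1349 - 77 = 1272
1272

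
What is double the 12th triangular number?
The 12th triangular number = 12×13/2 = 78
Compute 78 × 2 = 156
156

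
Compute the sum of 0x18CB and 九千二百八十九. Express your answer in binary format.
Convert 0x18CB (hexadecimal) → 1×4096 + 8×256 + 12×16 + 11 = 6347 (decimal)
Convert 九千二百八十九 (Chinese numeral) → 9×1000 + 2×100 + 8×10 + 9 = 9289 (decimal)
Compute 6347 + 9289 = 15636
Convert 15636 (decimal) → 15636 = 8192 + 4096 + 2048 + 1024 + 256 + 16 + 4 → 0b11110100010100 (binary)
0b11110100010100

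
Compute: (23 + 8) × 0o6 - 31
Convert 0o6 (octal) → 6 (decimal)
Expression in decimal: (23 + 8) × 6 - 31
Parentheses first: 23 + 8 = 31
Multiply: 31 × 6 = 186
Subtract: 186 - 31 = 155
155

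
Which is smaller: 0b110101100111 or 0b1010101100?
Convert 0b110101100111 (binary) → 2048 + 1024 + 256 + 64 + 32 + 4 + 2 + 1 = 3431 (decimal)
Convert 0b1010101100 (binary) → 512 + 128 + 32 + 8 + 4 = 684 (decimal)
Compare 3431 vs 684: smaller = 684
684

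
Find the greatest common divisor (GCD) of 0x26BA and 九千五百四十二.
Convert 0x26BA (hexadecimal) → 2×4096 + 6×256 + 11×16 + 10 = 9914 (decimal)
Convert 九千五百四十二 (Chinese numeral) → 9×1000 + 5×100 + 4×10 + 2 = 9542 (decimal)
Compute gcd(9914, 9542) = 2
2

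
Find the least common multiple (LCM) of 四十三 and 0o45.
Convert 四十三 (Chinese numeral) → 4×10 + 3 = 43 (decimal)
Convert 0o45 (octal) → 4×8 + 5 = 37 (decimal)
Compute lcm(43, 37) = 1591
1591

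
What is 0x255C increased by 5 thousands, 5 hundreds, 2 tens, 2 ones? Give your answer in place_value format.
Convert 0x255C (hexadecimal) → 2×4096 + 5×256 + 5×16 + 12 = 9564 (decimal)
Convert 5 thousands, 5 hundreds, 2 tens, 2 ones (place-value notation) → 5×1000 + 5×100 + 2×10 + 2 = 5522 (decimal)
Compute 9564 + 5522 = 15086
Convert 15086 (decimal) → 15086 = 15×1000 + 8×10 + 6 → 15 thousands, 8 tens, 6 ones (place-value notation)
15 thousands, 8 tens, 6 ones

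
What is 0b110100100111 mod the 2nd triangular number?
Convert 0b110100100111 (binary) → 2048 + 1024 + 256 + 32 + 4 + 2 + 1 = 3367 (decimal)
Convert the 2nd triangular number (triangular index) → 2×3/2 = 3 (decimal)
Compute 3367 mod 3 = 1
1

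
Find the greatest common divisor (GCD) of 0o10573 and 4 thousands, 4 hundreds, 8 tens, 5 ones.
Convert 0o10573 (octal) → 1×4096 + 5×64 + 7×8 + 3 = 4475 (decimal)
Convert 4 thousands, 4 hundreds, 8 tens, 5 ones (place-value notation) → 4×1000 + 4×100 + 8×10 + 5 = 4485 (decimal)
Compute gcd(4475, 4485) = 5
5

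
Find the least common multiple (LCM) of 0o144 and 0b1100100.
Convert 0o144 (octal) → 1×64 + 4×8 + 4 = 100 (decimal)
Convert 0b1100100 (binary) → 64 + 32 + 4 = 100 (decimal)
Compute lcm(100, 100) = 100
100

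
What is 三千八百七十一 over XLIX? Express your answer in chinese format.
Convert 三千八百七十一 (Chinese numeral) → 3×1000 + 8×100 + 7×10 + 1 = 3871 (decimal)
Convert XLIX (Roman numeral) → 40 + 9 = 49 (decimal)
Compute 3871 ÷ 49 = 79
Convert 79 (decimal) → 79 = 7×10 + 9 → 七十九 (Chinese numeral)
七十九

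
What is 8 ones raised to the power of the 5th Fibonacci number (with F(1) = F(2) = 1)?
Convert 8 ones (place-value notation) → 8 (decimal)
Convert the 5th Fibonacci number (with F(1) = F(2) = 1) (Fibonacci index) → 1, 1, 2, 3, 5 → 5 (decimal)
Compute 8 ^ 5 = 32768
32768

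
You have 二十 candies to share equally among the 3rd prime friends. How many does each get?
Convert 二十 (Chinese numeral) → 2×10 = 20 (decimal)
Convert the 3rd prime (prime index) → 5 (decimal)
Compute 20 ÷ 5 = 4
4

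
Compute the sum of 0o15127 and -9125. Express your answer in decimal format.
Convert 0o15127 (octal) → 1×4096 + 5×512 + 1×64 + 2×8 + 7 = 6743 (decimal)
Compute 6743 + -9125 = -2382
-2382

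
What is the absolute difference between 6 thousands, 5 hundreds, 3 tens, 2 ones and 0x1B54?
Convert 6 thousands, 5 hundreds, 3 tens, 2 ones (place-value notation) → 6×1000 + 5×100 + 3×10 + 2 = 6532 (decimal)
Convert 0x1B54 (hexadecimal) → 1×4096 + 11×256 + 5×16 + 4 = 6996 (decimal)
Compute |6532 - 6996| = 464
464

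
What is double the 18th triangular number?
The 18th triangular number = 18×19/2 = 171
Compute 171 × 2 = 342
342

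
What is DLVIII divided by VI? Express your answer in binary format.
Convert DLVIII (Roman numeral) → 500 + 50 + 5 + 1 + 1 + 1 = 558 (decimal)
Convert VI (Roman numeral) → 5 + 1 = 6 (decimal)
Compute 558 ÷ 6 = 93
Convert 93 (decimal) → 93 = 64 + 16 + 8 + 4 + 1 → 0b1011101 (binary)
0b1011101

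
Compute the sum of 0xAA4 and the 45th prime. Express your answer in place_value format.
Convert 0xAA4 (hexadecimal) → 10×256 + 10×16 + 4 = 2724 (decimal)
Convert the 45th prime (prime index) → 197 (decimal)
Compute 2724 + 197 = 2921
Convert 2921 (decimal) → 2921 = 2×1000 + 9×100 + 2×10 + 1 → 2 thousands, 9 hundreds, 2 tens, 1 one (place-value notation)
2 thousands, 9 hundreds, 2 tens, 1 one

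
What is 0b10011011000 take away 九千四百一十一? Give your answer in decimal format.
Convert 0b10011011000 (binary) → 1024 + 128 + 64 + 16 + 8 = 1240 (decimal)
Convert 九千四百一十一 (Chinese numeral) → 9×1000 + 4×100 + 1×10 + 1 = 9411 (decimal)
Compute 1240 - 9411 = -8171
-8171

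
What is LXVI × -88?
Convert LXVI (Roman numeral) → 50 + 10 + 5 + 1 = 66 (decimal)
Compute 66 × -88 = -5808
-5808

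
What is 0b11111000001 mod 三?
Convert 0b11111000001 (binary) → 1024 + 512 + 256 + 128 + 64 + 1 = 1985 (decimal)
Convert 三 (Chinese numeral) → 3 (decimal)
Compute 1985 mod 3 = 2
2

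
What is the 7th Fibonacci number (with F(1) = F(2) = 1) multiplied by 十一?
Convert the 7th Fibonacci number (with F(1) = F(2) = 1) (Fibonacci index) → 1, 1, 2, 3, 5, 8, 13 → 13 (decimal)
Convert 十一 (Chinese numeral) → 1×10 + 1 = 11 (decimal)
Compute 13 × 11 = 143
143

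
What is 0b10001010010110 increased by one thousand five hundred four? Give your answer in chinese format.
Convert 0b10001010010110 (binary) → 8192 + 512 + 128 + 16 + 4 + 2 = 8854 (decimal)
Convert one thousand five hundred four (English words) → 1×1000 + 5×100 + 4 = 1504 (decimal)
Compute 8854 + 1504 = 10358
Convert 10358 (decimal) → 10358 = 1×10000 + 3×100 + 5×10 + 8 → 一万零三百五十八 (Chinese numeral)
一万零三百五十八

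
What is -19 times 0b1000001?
Convert 0b1000001 (binary) → 64 + 1 = 65 (decimal)
Compute -19 × 65 = -1235
-1235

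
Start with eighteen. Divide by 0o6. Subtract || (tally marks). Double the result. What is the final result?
Convert eighteen (English words) → 18 (decimal)
Start: 18
Convert 0o6 (octal) → 6 (decimal)
18 ÷ 6 = 3
Convert || (tally marks) → 2 (decimal)
3 - 2 = 1
1 × 2 = 2
2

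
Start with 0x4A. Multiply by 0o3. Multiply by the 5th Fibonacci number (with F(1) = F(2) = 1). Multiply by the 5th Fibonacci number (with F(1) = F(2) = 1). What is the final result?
Convert 0x4A (hexadecimal) → 4×16 + 10 = 74 (decimal)
Start: 74
Convert 0o3 (octal) → 3 (decimal)
74 × 3 = 222
Convert the 5th Fibonacci number (with F(1) = F(2) = 1) (Fibonacci index) → 1, 1, 2, 3, 5 → 5 (decimal)
222 × 5 = 1110
Convert the 5th Fibonacci number (with F(1) = F(2) = 1) (Fibonacci index) → 1, 1, 2, 3, 5 → 5 (decimal)
1110 × 5 = 5550
5550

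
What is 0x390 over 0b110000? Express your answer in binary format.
Convert 0x390 (hexadecimal) → 3×256 + 9×16 = 912 (decimal)
Convert 0b110000 (binary) → 32 + 16 = 48 (decimal)
Compute 912 ÷ 48 = 19
Convert 19 (decimal) → 19 = 16 + 2 + 1 → 0b10011 (binary)
0b10011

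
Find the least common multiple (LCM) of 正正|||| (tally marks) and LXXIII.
Convert 正正|||| (tally marks) → 5 + 5 + 4 = 14 (decimal)
Convert LXXIII (Roman numeral) → 50 + 10 + 10 + 1 + 1 + 1 = 73 (decimal)
Compute lcm(14, 73) = 1022
1022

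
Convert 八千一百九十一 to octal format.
Convert 八千一百九十一 (Chinese numeral) → 8×1000 + 1×100 + 9×10 + 1 = 8191 (decimal)
Convert 8191 (decimal) → 8191 = 1×4096 + 7×512 + 7×64 + 7×8 + 7 → 0o17777 (octal)
0o17777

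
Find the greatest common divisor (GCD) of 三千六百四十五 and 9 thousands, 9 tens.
Convert 三千六百四十五 (Chinese numeral) → 3×1000 + 6×100 + 4×10 + 5 = 3645 (decimal)
Convert 9 thousands, 9 tens (place-value notation) → 9×1000 + 9×10 = 9090 (decimal)
Compute gcd(3645, 9090) = 45
45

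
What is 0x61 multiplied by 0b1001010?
Convert 0x61 (hexadecimal) → 6×16 + 1 = 97 (decimal)
Convert 0b1001010 (binary) → 64 + 8 + 2 = 74 (decimal)
Compute 97 × 74 = 7178
7178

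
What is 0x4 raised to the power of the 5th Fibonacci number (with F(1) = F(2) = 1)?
Convert 0x4 (hexadecimal) → 4 (decimal)
Convert the 5th Fibonacci number (with F(1) = F(2) = 1) (Fibonacci index) → 1, 1, 2, 3, 5 → 5 (decimal)
Compute 4 ^ 5 = 1024
1024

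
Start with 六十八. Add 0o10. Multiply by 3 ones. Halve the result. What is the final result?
Convert 六十八 (Chinese numeral) → 6×10 + 8 = 68 (decimal)
Start: 68
Convert 0o10 (octal) → 1×8 = 8 (decimal)
68 + 8 = 76
Convert 3 ones (place-value notation) → 3 (decimal)
76 × 3 = 228
228 ÷ 2 = 114
114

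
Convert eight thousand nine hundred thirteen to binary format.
Convert eight thousand nine hundred thirteen (English words) → 8×1000 + 9×100 + 13 = 8913 (decimal)
Convert 8913 (decimal) → 8913 = 8192 + 512 + 128 + 64 + 16 + 1 → 0b10001011010001 (binary)
0b10001011010001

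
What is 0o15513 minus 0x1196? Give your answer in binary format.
Convert 0o15513 (octal) → 1×4096 + 5×512 + 5×64 + 1×8 + 3 = 6987 (decimal)
Convert 0x1196 (hexadecimal) → 1×4096 + 1×256 + 9×16 + 6 = 4502 (decimal)
Compute 6987 - 4502 = 2485
Convert 2485 (decimal) → 2485 = 2048 + 256 + 128 + 32 + 16 + 4 + 1 → 0b100110110101 (binary)
0b100110110101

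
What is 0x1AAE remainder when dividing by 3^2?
Convert 0x1AAE (hexadecimal) → 1×4096 + 10×256 + 10×16 + 14 = 6830 (decimal)
Convert 3^2 (power) → 9 (decimal)
Compute 6830 mod 9 = 8
8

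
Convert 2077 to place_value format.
Convert 2077 (decimal) → 2077 = 2×1000 + 7×10 + 7 → 2 thousands, 7 tens, 7 ones (place-value notation)
2 thousands, 7 tens, 7 ones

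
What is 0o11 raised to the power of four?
Convert 0o11 (octal) → 1×8 + 1 = 9 (decimal)
Convert four (English words) → 4 (decimal)
Compute 9 ^ 4 = 6561
6561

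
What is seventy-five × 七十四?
Convert seventy-five (English words) → 75 (decimal)
Convert 七十四 (Chinese numeral) → 7×10 + 4 = 74 (decimal)
Compute 75 × 74 = 5550
5550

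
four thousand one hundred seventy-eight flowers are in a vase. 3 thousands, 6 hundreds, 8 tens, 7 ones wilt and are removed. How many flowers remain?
Convert four thousand one hundred seventy-eight (English words) → 4×1000 + 1×100 + 78 = 4178 (decimal)
Convert 3 thousands, 6 hundreds, 8 tens, 7 ones (place-value notation) → 3×1000 + 6×100 + 8×10 + 7 = 3687 (decimal)
Compute 4178 - 3687 = 491
491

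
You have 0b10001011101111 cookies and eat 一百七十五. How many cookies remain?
Convert 0b10001011101111 (binary) → 8192 + 512 + 128 + 64 + 32 + 8 + 4 + 2 + 1 = 8943 (decimal)
Convert 一百七十五 (Chinese numeral) → 1×100 + 7×10 + 5 = 175 (decimal)
Compute 8943 - 175 = 8768
8768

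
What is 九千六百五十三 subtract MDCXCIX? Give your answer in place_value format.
Convert 九千六百五十三 (Chinese numeral) → 9×1000 + 6×100 + 5×10 + 3 = 9653 (decimal)
Convert MDCXCIX (Roman numeral) → 1000 + 500 + 100 + 90 + 9 = 1699 (decimal)
Compute 9653 - 1699 = 7954
Convert 7954 (decimal) → 7954 = 7×1000 + 9×100 + 5×10 + 4 → 7 thousands, 9 hundreds, 5 tens, 4 ones (place-value notation)
7 thousands, 9 hundreds, 5 tens, 4 ones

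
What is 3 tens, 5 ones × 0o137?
Convert 3 tens, 5 ones (place-value notation) → 3×10 + 5 = 35 (decimal)
Convert 0o137 (octal) → 1×64 + 3×8 + 7 = 95 (decimal)
Compute 35 × 95 = 3325
3325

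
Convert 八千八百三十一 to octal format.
Convert 八千八百三十一 (Chinese numeral) → 8×1000 + 8×100 + 3×10 + 1 = 8831 (decimal)
Convert 8831 (decimal) → 8831 = 2×4096 + 1×512 + 1×64 + 7×8 + 7 → 0o21177 (octal)
0o21177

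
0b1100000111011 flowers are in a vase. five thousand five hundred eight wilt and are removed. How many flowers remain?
Convert 0b1100000111011 (binary) → 4096 + 2048 + 32 + 16 + 8 + 2 + 1 = 6203 (decimal)
Convert five thousand five hundred eight (English words) → 5×1000 + 5×100 + 8 = 5508 (decimal)
Compute 6203 - 5508 = 695
695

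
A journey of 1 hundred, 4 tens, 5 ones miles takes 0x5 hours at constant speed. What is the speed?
Convert 1 hundred, 4 tens, 5 ones (place-value notation) → 1×100 + 4×10 + 5 = 145 (decimal)
Convert 0x5 (hexadecimal) → 5 (decimal)
Compute 145 ÷ 5 = 29
29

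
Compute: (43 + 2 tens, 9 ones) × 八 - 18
Convert 2 tens, 9 ones (place-value notation) → 2×10 + 9 = 29 (decimal)
Convert 八 (Chinese numeral) → 8 (decimal)
Expression in decimal: (43 + 29) × 8 - 18
Parentheses first: 43 + 29 = 72
Multiply: 72 × 8 = 576
Subtract: 576 - 18 = 558
558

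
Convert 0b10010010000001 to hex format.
Convert 0b10010010000001 (binary) → 8192 + 1024 + 128 + 1 = 9345 (decimal)
Convert 9345 (decimal) → 9345 = 2×4096 + 4×256 + 8×16 + 1 → 0x2481 (hexadecimal)
0x2481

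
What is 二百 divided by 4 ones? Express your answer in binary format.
Convert 二百 (Chinese numeral) → 2×100 = 200 (decimal)
Convert 4 ones (place-value notation) → 4 (decimal)
Compute 200 ÷ 4 = 50
Convert 50 (decimal) → 50 = 32 + 16 + 2 → 0b110010 (binary)
0b110010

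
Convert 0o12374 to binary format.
Convert 0o12374 (octal) → 1×4096 + 2×512 + 3×64 + 7×8 + 4 = 5372 (decimal)
Convert 5372 (decimal) → 5372 = 4096 + 1024 + 128 + 64 + 32 + 16 + 8 + 4 → 0b1010011111100 (binary)
0b1010011111100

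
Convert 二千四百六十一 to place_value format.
Convert 二千四百六十一 (Chinese numeral) → 2×1000 + 4×100 + 6×10 + 1 = 2461 (decimal)
Convert 2461 (decimal) → 2461 = 2×1000 + 4×100 + 6×10 + 1 → 2 thousands, 4 hundreds, 6 tens, 1 one (place-value notation)
2 thousands, 4 hundreds, 6 tens, 1 one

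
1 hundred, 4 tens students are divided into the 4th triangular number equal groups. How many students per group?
Convert 1 hundred, 4 tens (place-value notation) → 1×100 + 4×10 = 140 (decimal)
Convert the 4th triangular number (triangular index) → 4×5/2 = 10 (decimal)
Compute 140 ÷ 10 = 14
14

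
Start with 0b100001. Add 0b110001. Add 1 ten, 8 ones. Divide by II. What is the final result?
Convert 0b100001 (binary) → 32 + 1 = 33 (decimal)
Start: 33
Convert 0b110001 (binary) → 32 + 16 + 1 = 49 (decimal)
33 + 49 = 82
Convert 1 ten, 8 ones (place-value notation) → 1×10 + 8 = 18 (decimal)
82 + 18 = 100
Convert II (Roman numeral) → 1 + 1 = 2 (decimal)
100 ÷ 2 = 50
50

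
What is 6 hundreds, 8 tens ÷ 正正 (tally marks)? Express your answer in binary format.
Convert 6 hundreds, 8 tens (place-value notation) → 6×100 + 8×10 = 680 (decimal)
Convert 正正 (tally marks) → 5 + 5 = 10 (decimal)
Compute 680 ÷ 10 = 68
Convert 68 (decimal) → 68 = 64 + 4 → 0b1000100 (binary)
0b1000100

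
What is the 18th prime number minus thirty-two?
The 18th prime number = 61
Convert thirty-two (English words) → 32 (decimal)
Compute 61 - 32 = 29
29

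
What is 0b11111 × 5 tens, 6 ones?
Convert 0b11111 (binary) → 16 + 8 + 4 + 2 + 1 = 31 (decimal)
Convert 5 tens, 6 ones (place-value notation) → 5×10 + 6 = 56 (decimal)
Compute 31 × 56 = 1736
1736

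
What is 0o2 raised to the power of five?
Convert 0o2 (octal) → 2 (decimal)
Convert five (English words) → 5 (decimal)
Compute 2 ^ 5 = 32
32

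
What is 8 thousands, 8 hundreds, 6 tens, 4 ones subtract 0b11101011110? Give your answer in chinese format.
Convert 8 thousands, 8 hundreds, 6 tens, 4 ones (place-value notation) → 8×1000 + 8×100 + 6×10 + 4 = 8864 (decimal)
Convert 0b11101011110 (binary) → 1024 + 512 + 256 + 64 + 16 + 8 + 4 + 2 = 1886 (decimal)
Compute 8864 - 1886 = 6978
Convert 6978 (decimal) → 6978 = 6×1000 + 9×100 + 7×10 + 8 → 六千九百七十八 (Chinese numeral)
六千九百七十八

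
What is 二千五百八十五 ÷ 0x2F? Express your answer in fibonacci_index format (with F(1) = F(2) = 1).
Convert 二千五百八十五 (Chinese numeral) → 2×1000 + 5×100 + 8×10 + 5 = 2585 (decimal)
Convert 0x2F (hexadecimal) → 2×16 + 15 = 47 (decimal)
Compute 2585 ÷ 47 = 55
Convert 55 (decimal) → 1, 1, 2, 3, 5, 8, 13, 21, 34, 55 → the 10th Fibonacci number (Fibonacci index)
the 10th Fibonacci number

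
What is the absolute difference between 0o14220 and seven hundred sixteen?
Convert 0o14220 (octal) → 1×4096 + 4×512 + 2×64 + 2×8 = 6288 (decimal)
Convert seven hundred sixteen (English words) → 7×100 + 16 = 716 (decimal)
Compute |6288 - 716| = 5572
5572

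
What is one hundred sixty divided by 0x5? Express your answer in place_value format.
Convert one hundred sixty (English words) → 1×100 + 60 = 160 (decimal)
Convert 0x5 (hexadecimal) → 5 (decimal)
Compute 160 ÷ 5 = 32
Convert 32 (decimal) → 32 = 3×10 + 2 → 3 tens, 2 ones (place-value notation)
3 tens, 2 ones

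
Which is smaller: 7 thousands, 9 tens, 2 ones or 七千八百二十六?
Convert 7 thousands, 9 tens, 2 ones (place-value notation) → 7×1000 + 9×10 + 2 = 7092 (decimal)
Convert 七千八百二十六 (Chinese numeral) → 7×1000 + 8×100 + 2×10 + 6 = 7826 (decimal)
Compare 7092 vs 7826: smaller = 7092
7092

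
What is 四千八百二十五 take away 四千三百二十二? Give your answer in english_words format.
Convert 四千八百二十五 (Chinese numeral) → 4×1000 + 8×100 + 2×10 + 5 = 4825 (decimal)
Convert 四千三百二十二 (Chinese numeral) → 4×1000 + 3×100 + 2×10 + 2 = 4322 (decimal)
Compute 4825 - 4322 = 503
Convert 503 (decimal) → 503 = 5×100 + 3 → five hundred three (English words)
five hundred three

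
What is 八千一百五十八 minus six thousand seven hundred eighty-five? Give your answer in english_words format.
Convert 八千一百五十八 (Chinese numeral) → 8×1000 + 1×100 + 5×10 + 8 = 8158 (decimal)
Convert six thousand seven hundred eighty-five (English words) → 6×1000 + 7×100 + 85 = 6785 (decimal)
Compute 8158 - 6785 = 1373
Convert 1373 (decimal) → 1373 = 1×1000 + 3×100 + 73 → one thousand three hundred seventy-three (English words)
one thousand three hundred seventy-three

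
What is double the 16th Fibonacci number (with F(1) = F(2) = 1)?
The 16th Fibonacci number (with F(1) = F(2) = 1) = 987
Compute 987 × 2 = 1974
1974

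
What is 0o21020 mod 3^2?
Convert 0o21020 (octal) → 2×4096 + 1×512 + 2×8 = 8720 (decimal)
Convert 3^2 (power) → 9 (decimal)
Compute 8720 mod 9 = 8
8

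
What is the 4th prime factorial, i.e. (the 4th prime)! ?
Convert the 4th prime (prime index) → 7 (decimal)
Compute 7! = 5040
5040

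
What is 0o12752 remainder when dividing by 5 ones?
Convert 0o12752 (octal) → 1×4096 + 2×512 + 7×64 + 5×8 + 2 = 5610 (decimal)
Convert 5 ones (place-value notation) → 5 (decimal)
Compute 5610 mod 5 = 0
0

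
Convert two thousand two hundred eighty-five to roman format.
Convert two thousand two hundred eighty-five (English words) → 2×1000 + 2×100 + 85 = 2285 (decimal)
Convert 2285 (decimal) → 2285 = 1000 + 1000 + 100 + 100 + 50 + 10 + 10 + 10 + 5 → MMCCLXXXV (Roman numeral)
MMCCLXXXV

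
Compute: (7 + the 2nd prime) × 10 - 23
Convert the 2nd prime (prime index) → 3 (decimal)
Expression in decimal: (7 + 3) × 10 - 23
Parentheses first: 7 + 3 = 10
Multiply: 10 × 10 = 100
Subtract: 100 - 23 = 77
77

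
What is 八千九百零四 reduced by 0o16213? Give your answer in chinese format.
Convert 八千九百零四 (Chinese numeral) → 8×1000 + 9×100 + 4 = 8904 (decimal)
Convert 0o16213 (octal) → 1×4096 + 6×512 + 2×64 + 1×8 + 3 = 7307 (decimal)
Compute 8904 - 7307 = 1597
Convert 1597 (decimal) → 1597 = 1×1000 + 5×100 + 9×10 + 7 → 一千五百九十七 (Chinese numeral)
一千五百九十七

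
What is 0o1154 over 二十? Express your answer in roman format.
Convert 0o1154 (octal) → 1×512 + 1×64 + 5×8 + 4 = 620 (decimal)
Convert 二十 (Chinese numeral) → 2×10 = 20 (decimal)
Compute 620 ÷ 20 = 31
Convert 31 (decimal) → 31 = 10 + 10 + 10 + 1 → XXXI (Roman numeral)
XXXI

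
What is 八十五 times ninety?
Convert 八十五 (Chinese numeral) → 8×10 + 5 = 85 (decimal)
Convert ninety (English words) → 90 (decimal)
Compute 85 × 90 = 7650
7650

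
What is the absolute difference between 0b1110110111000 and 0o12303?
Convert 0b1110110111000 (binary) → 4096 + 2048 + 1024 + 256 + 128 + 32 + 16 + 8 = 7608 (decimal)
Convert 0o12303 (octal) → 1×4096 + 2×512 + 3×64 + 3 = 5315 (decimal)
Compute |7608 - 5315| = 2293
2293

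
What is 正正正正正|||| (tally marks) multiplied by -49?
Convert 正正正正正|||| (tally marks) → 5 + 5 + 5 + 5 + 5 + 4 = 29 (decimal)
Compute 29 × -49 = -1421
-1421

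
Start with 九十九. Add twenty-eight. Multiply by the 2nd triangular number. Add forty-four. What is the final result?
Convert 九十九 (Chinese numeral) → 9×10 + 9 = 99 (decimal)
Start: 99
Convert twenty-eight (English words) → 28 (decimal)
99 + 28 = 127
Convert the 2nd triangular number (triangular index) → 2×3/2 = 3 (decimal)
127 × 3 = 381
Convert forty-four (English words) → 44 (decimal)
381 + 44 = 425
425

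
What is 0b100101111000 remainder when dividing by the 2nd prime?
Convert 0b100101111000 (binary) → 2048 + 256 + 64 + 32 + 16 + 8 = 2424 (decimal)
Convert the 2nd prime (prime index) → 3 (decimal)
Compute 2424 mod 3 = 0
0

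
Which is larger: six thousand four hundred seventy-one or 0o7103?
Convert six thousand four hundred seventy-one (English words) → 6×1000 + 4×100 + 71 = 6471 (decimal)
Convert 0o7103 (octal) → 7×512 + 1×64 + 3 = 3651 (decimal)
Compare 6471 vs 3651: larger = 6471
6471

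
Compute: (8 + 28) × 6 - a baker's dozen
Convert a baker's dozen (colloquial) → 13 (decimal)
Expression in decimal: (8 + 28) × 6 - 13
Parentheses first: 8 + 28 = 36
Multiply: 36 × 6 = 216
Subtract: 216 - 13 = 203
203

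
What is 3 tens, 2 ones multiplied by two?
Convert 3 tens, 2 ones (place-value notation) → 3×10 + 2 = 32 (decimal)
Convert two (English words) → 2 (decimal)
Compute 32 × 2 = 64
64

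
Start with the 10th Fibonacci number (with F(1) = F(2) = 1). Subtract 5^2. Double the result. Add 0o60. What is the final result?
Convert the 10th Fibonacci number (with F(1) = F(2) = 1) (Fibonacci index) → 1, 1, 2, 3, 5, 8, 13, 21, 34, 55 → 55 (decimal)
Start: 55
Convert 5^2 (power) → 25 (decimal)
55 - 25 = 30
30 × 2 = 60
Convert 0o60 (octal) → 6×8 = 48 (decimal)
60 + 48 = 108
108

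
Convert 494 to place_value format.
Convert 494 (decimal) → 494 = 4×100 + 9×10 + 4 → 4 hundreds, 9 tens, 4 ones (place-value notation)
4 hundreds, 9 tens, 4 ones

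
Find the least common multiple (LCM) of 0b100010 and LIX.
Convert 0b100010 (binary) → 32 + 2 = 34 (decimal)
Convert LIX (Roman numeral) → 50 + 9 = 59 (decimal)
Compute lcm(34, 59) = 2006
2006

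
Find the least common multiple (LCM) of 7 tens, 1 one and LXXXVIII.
Convert 7 tens, 1 one (place-value notation) → 7×10 + 1 = 71 (decimal)
Convert LXXXVIII (Roman numeral) → 50 + 10 + 10 + 10 + 5 + 1 + 1 + 1 = 88 (decimal)
Compute lcm(71, 88) = 6248
6248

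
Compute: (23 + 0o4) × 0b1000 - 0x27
Convert 0o4 (octal) → 4 (decimal)
Convert 0b1000 (binary) → 8 (decimal)
Convert 0x27 (hexadecimal) → 2×16 + 7 = 39 (decimal)
Expression in decimal: (23 + 4) × 8 - 39
Parentheses first: 23 + 4 = 27
Multiply: 27 × 8 = 216
Subtract: 216 - 39 = 177
177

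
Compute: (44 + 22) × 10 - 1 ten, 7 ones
Convert 1 ten, 7 ones (place-value notation) → 1×10 + 7 = 17 (decimal)
Expression in decimal: (44 + 22) × 10 - 17
Parentheses first: 44 + 22 = 66
Multiply: 66 × 10 = 660
Subtract: 660 - 17 = 643
643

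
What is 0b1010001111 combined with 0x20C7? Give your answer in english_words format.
Convert 0b1010001111 (binary) → 512 + 128 + 8 + 4 + 2 + 1 = 655 (decimal)
Convert 0x20C7 (hexadecimal) → 2×4096 + 12×16 + 7 = 8391 (decimal)
Compute 655 + 8391 = 9046
Convert 9046 (decimal) → 9046 = 9×1000 + 46 → nine thousand forty-six (English words)
nine thousand forty-six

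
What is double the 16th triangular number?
The 16th triangular number = 16×17/2 = 136
Compute 136 × 2 = 272
272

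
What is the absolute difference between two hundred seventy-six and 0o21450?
Convert two hundred seventy-six (English words) → 2×100 + 76 = 276 (decimal)
Convert 0o21450 (octal) → 2×4096 + 1×512 + 4×64 + 5×8 = 9000 (decimal)
Compute |276 - 9000| = 8724
8724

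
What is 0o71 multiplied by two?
Convert 0o71 (octal) → 7×8 + 1 = 57 (decimal)
Convert two (English words) → 2 (decimal)
Compute 57 × 2 = 114
114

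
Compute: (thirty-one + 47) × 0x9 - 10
Convert thirty-one (English words) → 31 (decimal)
Convert 0x9 (hexadecimal) → 9 (decimal)
Expression in decimal: (31 + 47) × 9 - 10
Parentheses first: 31 + 47 = 78
Multiply: 78 × 9 = 702
Subtract: 702 - 10 = 692
692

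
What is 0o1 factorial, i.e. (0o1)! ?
Convert 0o1 (octal) → 1 (decimal)
Compute 1! = 1
1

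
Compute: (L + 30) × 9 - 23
Convert L (Roman numeral) → 50 (decimal)
Expression in decimal: (50 + 30) × 9 - 23
Parentheses first: 50 + 30 = 80
Multiply: 80 × 9 = 720
Subtract: 720 - 23 = 697
697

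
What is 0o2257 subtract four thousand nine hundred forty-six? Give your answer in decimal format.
Convert 0o2257 (octal) → 2×512 + 2×64 + 5×8 + 7 = 1199 (decimal)
Convert four thousand nine hundred forty-six (English words) → 4×1000 + 9×100 + 46 = 4946 (decimal)
Compute 1199 - 4946 = -3747
-3747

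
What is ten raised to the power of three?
Convert ten (English words) → 10 (decimal)
Convert three (English words) → 3 (decimal)
Compute 10 ^ 3 = 1000
1000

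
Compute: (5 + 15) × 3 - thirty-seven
Convert thirty-seven (English words) → 37 (decimal)
Expression in decimal: (5 + 15) × 3 - 37
Parentheses first: 5 + 15 = 20
Multiply: 20 × 3 = 60
Subtract: 60 - 37 = 23
23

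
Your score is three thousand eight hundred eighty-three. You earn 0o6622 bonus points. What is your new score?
Convert three thousand eight hundred eighty-three (English words) → 3×1000 + 8×100 + 83 = 3883 (decimal)
Convert 0o6622 (octal) → 6×512 + 6×64 + 2×8 + 2 = 3474 (decimal)
Compute 3883 + 3474 = 7357
7357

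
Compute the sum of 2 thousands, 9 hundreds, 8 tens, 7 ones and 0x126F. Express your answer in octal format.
Convert 2 thousands, 9 hundreds, 8 tens, 7 ones (place-value notation) → 2×1000 + 9×100 + 8×10 + 7 = 2987 (decimal)
Convert 0x126F (hexadecimal) → 1×4096 + 2×256 + 6×16 + 15 = 4719 (decimal)
Compute 2987 + 4719 = 7706
Convert 7706 (decimal) → 7706 = 1×4096 + 7×512 + 3×8 + 2 → 0o17032 (octal)
0o17032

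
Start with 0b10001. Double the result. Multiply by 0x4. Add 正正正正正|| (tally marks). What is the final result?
Convert 0b10001 (binary) → 16 + 1 = 17 (decimal)
Start: 17
17 × 2 = 34
Convert 0x4 (hexadecimal) → 4 (decimal)
34 × 4 = 136
Convert 正正正正正|| (tally marks) → 5 + 5 + 5 + 5 + 5 + 2 = 27 (decimal)
136 + 27 = 163
163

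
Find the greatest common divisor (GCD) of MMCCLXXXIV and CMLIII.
Convert MMCCLXXXIV (Roman numeral) → 1000 + 1000 + 100 + 100 + 50 + 10 + 10 + 10 + 4 = 2284 (decimal)
Convert CMLIII (Roman numeral) → 900 + 50 + 1 + 1 + 1 = 953 (decimal)
Compute gcd(2284, 953) = 1
1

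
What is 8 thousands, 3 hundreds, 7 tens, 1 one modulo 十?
Convert 8 thousands, 3 hundreds, 7 tens, 1 one (place-value notation) → 8×1000 + 3×100 + 7×10 + 1 = 8371 (decimal)
Convert 十 (Chinese numeral) → 1×10 = 10 (decimal)
Compute 8371 mod 10 = 1
1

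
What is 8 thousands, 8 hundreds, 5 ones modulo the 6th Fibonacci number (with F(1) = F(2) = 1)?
Convert 8 thousands, 8 hundreds, 5 ones (place-value notation) → 8×1000 + 8×100 + 5 = 8805 (decimal)
Convert the 6th Fibonacci number (with F(1) = F(2) = 1) (Fibonacci index) → 1, 1, 2, 3, 5, 8 → 8 (decimal)
Compute 8805 mod 8 = 5
5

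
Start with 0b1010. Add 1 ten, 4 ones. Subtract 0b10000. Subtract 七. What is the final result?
Convert 0b1010 (binary) → 8 + 2 = 10 (decimal)
Start: 10
Convert 1 ten, 4 ones (place-value notation) → 1×10 + 4 = 14 (decimal)
10 + 14 = 24
Convert 0b10000 (binary) → 16 (decimal)
24 - 16 = 8
Convert 七 (Chinese numeral) → 7 (decimal)
8 - 7 = 1
1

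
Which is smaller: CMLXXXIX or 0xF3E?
Convert CMLXXXIX (Roman numeral) → 900 + 50 + 10 + 10 + 10 + 9 = 989 (decimal)
Convert 0xF3E (hexadecimal) → 15×256 + 3×16 + 14 = 3902 (decimal)
Compare 989 vs 3902: smaller = 989
989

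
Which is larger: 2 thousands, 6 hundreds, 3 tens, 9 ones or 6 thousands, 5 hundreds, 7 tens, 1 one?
Convert 2 thousands, 6 hundreds, 3 tens, 9 ones (place-value notation) → 2×1000 + 6×100 + 3×10 + 9 = 2639 (decimal)
Convert 6 thousands, 5 hundreds, 7 tens, 1 one (place-value notation) → 6×1000 + 5×100 + 7×10 + 1 = 6571 (decimal)
Compare 2639 vs 6571: larger = 6571
6571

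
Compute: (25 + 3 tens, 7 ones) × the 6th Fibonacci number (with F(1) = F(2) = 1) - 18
Convert 3 tens, 7 ones (place-value notation) → 3×10 + 7 = 37 (decimal)
Convert the 6th Fibonacci number (with F(1) = F(2) = 1) (Fibonacci index) → 1, 1, 2, 3, 5, 8 → 8 (decimal)
Expression in decimal: (25 + 37) × 8 - 18
Parentheses first: 25 + 37 = 62
Multiply: 62 × 8 = 496
Subtract: 496 - 18 = 478
478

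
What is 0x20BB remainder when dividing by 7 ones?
Convert 0x20BB (hexadecimal) → 2×4096 + 11×16 + 11 = 8379 (decimal)
Convert 7 ones (place-value notation) → 7 (decimal)
Compute 8379 mod 7 = 0
0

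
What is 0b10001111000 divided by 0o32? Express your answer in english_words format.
Convert 0b10001111000 (binary) → 1024 + 64 + 32 + 16 + 8 = 1144 (decimal)
Convert 0o32 (octal) → 3×8 + 2 = 26 (decimal)
Compute 1144 ÷ 26 = 44
Convert 44 (decimal) → forty-four (English words)
forty-four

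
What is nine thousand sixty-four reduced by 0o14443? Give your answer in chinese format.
Convert nine thousand sixty-four (English words) → 9×1000 + 64 = 9064 (decimal)
Convert 0o14443 (octal) → 1×4096 + 4×512 + 4×64 + 4×8 + 3 = 6435 (decimal)
Compute 9064 - 6435 = 2629
Convert 2629 (decimal) → 2629 = 2×1000 + 6×100 + 2×10 + 9 → 二千六百二十九 (Chinese numeral)
二千六百二十九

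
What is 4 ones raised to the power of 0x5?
Convert 4 ones (place-value notation) → 4 (decimal)
Convert 0x5 (hexadecimal) → 5 (decimal)
Compute 4 ^ 5 = 1024
1024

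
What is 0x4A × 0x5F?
Convert 0x4A (hexadecimal) → 4×16 + 10 = 74 (decimal)
Convert 0x5F (hexadecimal) → 5×16 + 15 = 95 (decimal)
Compute 74 × 95 = 7030
7030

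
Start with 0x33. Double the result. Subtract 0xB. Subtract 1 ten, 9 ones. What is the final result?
Convert 0x33 (hexadecimal) → 3×16 + 3 = 51 (decimal)
Start: 51
51 × 2 = 102
Convert 0xB (hexadecimal) → 11 (decimal)
102 - 11 = 91
Convert 1 ten, 9 ones (place-value notation) → 1×10 + 9 = 19 (decimal)
91 - 19 = 72
72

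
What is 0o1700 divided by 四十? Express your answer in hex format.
Convert 0o1700 (octal) → 1×512 + 7×64 = 960 (decimal)
Convert 四十 (Chinese numeral) → 4×10 = 40 (decimal)
Compute 960 ÷ 40 = 24
Convert 24 (decimal) → 24 = 1×16 + 8 → 0x18 (hexadecimal)
0x18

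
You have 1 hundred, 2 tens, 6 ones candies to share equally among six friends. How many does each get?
Convert 1 hundred, 2 tens, 6 ones (place-value notation) → 1×100 + 2×10 + 6 = 126 (decimal)
Convert six (English words) → 6 (decimal)
Compute 126 ÷ 6 = 21
21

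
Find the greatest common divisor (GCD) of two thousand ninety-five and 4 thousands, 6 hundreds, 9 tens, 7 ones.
Convert two thousand ninety-five (English words) → 2×1000 + 95 = 2095 (decimal)
Convert 4 thousands, 6 hundreds, 9 tens, 7 ones (place-value notation) → 4×1000 + 6×100 + 9×10 + 7 = 4697 (decimal)
Compute gcd(2095, 4697) = 1
1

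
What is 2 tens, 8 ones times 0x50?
Convert 2 tens, 8 ones (place-value notation) → 2×10 + 8 = 28 (decimal)
Convert 0x50 (hexadecimal) → 5×16 = 80 (decimal)
Compute 28 × 80 = 2240
2240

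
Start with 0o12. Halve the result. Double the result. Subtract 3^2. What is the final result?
Convert 0o12 (octal) → 1×8 + 2 = 10 (decimal)
Start: 10
10 ÷ 2 = 5
5 × 2 = 10
Convert 3^2 (power) → 9 (decimal)
10 - 9 = 1
1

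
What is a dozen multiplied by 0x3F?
Convert a dozen (colloquial) → 12 (decimal)
Convert 0x3F (hexadecimal) → 3×16 + 15 = 63 (decimal)
Compute 12 × 63 = 756
756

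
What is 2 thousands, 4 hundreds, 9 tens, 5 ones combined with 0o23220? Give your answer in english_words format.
Convert 2 thousands, 4 hundreds, 9 tens, 5 ones (place-value notation) → 2×1000 + 4×100 + 9×10 + 5 = 2495 (decimal)
Convert 0o23220 (octal) → 2×4096 + 3×512 + 2×64 + 2×8 = 9872 (decimal)
Compute 2495 + 9872 = 12367
Convert 12367 (decimal) → 12367 = 12×1000 + 3×100 + 67 → twelve thousand three hundred sixty-seven (English words)
twelve thousand three hundred sixty-seven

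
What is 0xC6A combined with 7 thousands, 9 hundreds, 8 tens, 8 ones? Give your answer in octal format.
Convert 0xC6A (hexadecimal) → 12×256 + 6×16 + 10 = 3178 (decimal)
Convert 7 thousands, 9 hundreds, 8 tens, 8 ones (place-value notation) → 7×1000 + 9×100 + 8×10 + 8 = 7988 (decimal)
Compute 3178 + 7988 = 11166
Convert 11166 (decimal) → 11166 = 2×4096 + 5×512 + 6×64 + 3×8 + 6 → 0o25636 (octal)
0o25636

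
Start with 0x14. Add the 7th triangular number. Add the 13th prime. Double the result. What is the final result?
Convert 0x14 (hexadecimal) → 1×16 + 4 = 20 (decimal)
Start: 20
Convert the 7th triangular number (triangular index) → 7×8/2 = 28 (decimal)
20 + 28 = 48
Convert the 13th prime (prime index) → 41 (decimal)
48 + 41 = 89
89 × 2 = 178
178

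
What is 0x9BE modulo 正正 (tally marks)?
Convert 0x9BE (hexadecimal) → 9×256 + 11×16 + 14 = 2494 (decimal)
Convert 正正 (tally marks) → 5 + 5 = 10 (decimal)
Compute 2494 mod 10 = 4
4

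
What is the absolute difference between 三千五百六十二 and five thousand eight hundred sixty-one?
Convert 三千五百六十二 (Chinese numeral) → 3×1000 + 5×100 + 6×10 + 2 = 3562 (decimal)
Convert five thousand eight hundred sixty-one (English words) → 5×1000 + 8×100 + 61 = 5861 (decimal)
Compute |3562 - 5861| = 2299
2299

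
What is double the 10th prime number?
The 10th prime number = 29
Compute 29 × 2 = 58
58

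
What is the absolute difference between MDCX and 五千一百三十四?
Convert MDCX (Roman numeral) → 1000 + 500 + 100 + 10 = 1610 (decimal)
Convert 五千一百三十四 (Chinese numeral) → 5×1000 + 1×100 + 3×10 + 4 = 5134 (decimal)
Compute |1610 - 5134| = 3524
3524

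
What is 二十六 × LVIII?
Convert 二十六 (Chinese numeral) → 2×10 + 6 = 26 (decimal)
Convert LVIII (Roman numeral) → 50 + 5 + 1 + 1 + 1 = 58 (decimal)
Compute 26 × 58 = 1508
1508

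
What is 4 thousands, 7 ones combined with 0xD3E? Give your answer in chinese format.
Convert 4 thousands, 7 ones (place-value notation) → 4×1000 + 7 = 4007 (decimal)
Convert 0xD3E (hexadecimal) → 13×256 + 3×16 + 14 = 3390 (decimal)
Compute 4007 + 3390 = 7397
Convert 7397 (decimal) → 7397 = 7×1000 + 3×100 + 9×10 + 7 → 七千三百九十七 (Chinese numeral)
七千三百九十七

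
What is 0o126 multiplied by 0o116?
Convert 0o126 (octal) → 1×64 + 2×8 + 6 = 86 (decimal)
Convert 0o116 (octal) → 1×64 + 1×8 + 6 = 78 (decimal)
Compute 86 × 78 = 6708
6708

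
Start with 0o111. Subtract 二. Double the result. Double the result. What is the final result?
Convert 0o111 (octal) → 1×64 + 1×8 + 1 = 73 (decimal)
Start: 73
Convert 二 (Chinese numeral) → 2 (decimal)
73 - 2 = 71
71 × 2 = 142
142 × 2 = 284
284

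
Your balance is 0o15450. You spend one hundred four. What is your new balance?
Convert 0o15450 (octal) → 1×4096 + 5×512 + 4×64 + 5×8 = 6952 (decimal)
Convert one hundred four (English words) → 1×100 + 4 = 104 (decimal)
Compute 6952 - 104 = 6848
6848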